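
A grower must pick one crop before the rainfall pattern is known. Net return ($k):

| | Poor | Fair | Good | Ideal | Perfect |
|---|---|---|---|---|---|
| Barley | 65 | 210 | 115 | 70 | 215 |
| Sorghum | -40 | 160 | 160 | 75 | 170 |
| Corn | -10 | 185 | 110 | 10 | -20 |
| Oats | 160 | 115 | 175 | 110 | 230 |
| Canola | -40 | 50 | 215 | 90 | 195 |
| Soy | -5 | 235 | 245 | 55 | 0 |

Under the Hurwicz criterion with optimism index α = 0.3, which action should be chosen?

Barley: 0.3·215 + 0.7·65 = 110
Sorghum: 0.3·170 + 0.7·(-40) = 23
Corn: 0.3·185 + 0.7·(-20) = 41.5
Oats: 0.3·230 + 0.7·110 = 146
Canola: 0.3·215 + 0.7·(-40) = 36.5
Soy: 0.3·245 + 0.7·(-5) = 70
Highest Hurwicz score = 146 → Oats.

Oats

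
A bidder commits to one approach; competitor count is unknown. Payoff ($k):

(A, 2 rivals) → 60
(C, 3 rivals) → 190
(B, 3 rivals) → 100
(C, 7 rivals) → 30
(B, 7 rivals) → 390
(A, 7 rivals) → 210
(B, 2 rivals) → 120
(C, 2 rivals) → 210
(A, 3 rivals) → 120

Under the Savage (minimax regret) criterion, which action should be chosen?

B

Column bests: 2 rivals=210, 3 rivals=190, 7 rivals=390.
A regrets: 150, 70, 180 → max 180
B regrets: 90, 90, 0 → max 90
C regrets: 0, 0, 360 → max 360
Smallest max regret = 90 → B.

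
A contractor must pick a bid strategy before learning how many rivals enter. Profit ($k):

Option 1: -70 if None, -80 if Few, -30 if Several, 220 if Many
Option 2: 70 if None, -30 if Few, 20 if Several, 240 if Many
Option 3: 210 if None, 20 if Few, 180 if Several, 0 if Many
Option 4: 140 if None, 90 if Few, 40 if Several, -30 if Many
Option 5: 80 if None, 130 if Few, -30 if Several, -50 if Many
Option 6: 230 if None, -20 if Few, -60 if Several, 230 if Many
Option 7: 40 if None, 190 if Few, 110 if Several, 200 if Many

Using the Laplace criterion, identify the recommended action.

Row averages: Option 1=10, Option 2=75, Option 3=102.5, Option 4=60, Option 5=32.5, Option 6=95, Option 7=135
Highest average = 135 → Option 7.

Option 7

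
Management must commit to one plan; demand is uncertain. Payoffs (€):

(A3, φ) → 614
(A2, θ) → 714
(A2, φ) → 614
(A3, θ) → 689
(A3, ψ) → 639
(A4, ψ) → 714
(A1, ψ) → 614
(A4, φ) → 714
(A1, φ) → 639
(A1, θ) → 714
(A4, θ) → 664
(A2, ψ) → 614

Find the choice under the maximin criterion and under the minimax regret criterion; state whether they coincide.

maximin → A4; minimax regret → A4 (agree)

Row minima: A1=614, A2=614, A3=614, A4=664
Best worst-case = 664 → A4.
Column bests: θ=714, φ=714, ψ=714.
A1 regrets: 0, 75, 100 → max 100
A2 regrets: 0, 100, 100 → max 100
A3 regrets: 25, 100, 75 → max 100
A4 regrets: 50, 0, 0 → max 50
Smallest max regret = 50 → A4.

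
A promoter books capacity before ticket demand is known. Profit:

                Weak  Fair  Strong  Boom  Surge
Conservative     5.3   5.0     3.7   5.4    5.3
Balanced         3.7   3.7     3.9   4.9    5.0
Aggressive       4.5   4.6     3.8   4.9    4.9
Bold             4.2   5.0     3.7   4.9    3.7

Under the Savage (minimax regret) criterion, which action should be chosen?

Conservative

Column bests: Weak=5.3, Fair=5.0, Strong=3.9, Boom=5.4, Surge=5.3.
Conservative regrets: 0.0, 0.0, 0.2, 0.0, 0.0 → max 0.2
Balanced regrets: 1.6, 1.3, 0.0, 0.5, 0.3 → max 1.6
Aggressive regrets: 0.8, 0.4, 0.1, 0.5, 0.4 → max 0.8
Bold regrets: 1.1, 0.0, 0.2, 0.5, 1.6 → max 1.6
Smallest max regret = 0.2 → Conservative.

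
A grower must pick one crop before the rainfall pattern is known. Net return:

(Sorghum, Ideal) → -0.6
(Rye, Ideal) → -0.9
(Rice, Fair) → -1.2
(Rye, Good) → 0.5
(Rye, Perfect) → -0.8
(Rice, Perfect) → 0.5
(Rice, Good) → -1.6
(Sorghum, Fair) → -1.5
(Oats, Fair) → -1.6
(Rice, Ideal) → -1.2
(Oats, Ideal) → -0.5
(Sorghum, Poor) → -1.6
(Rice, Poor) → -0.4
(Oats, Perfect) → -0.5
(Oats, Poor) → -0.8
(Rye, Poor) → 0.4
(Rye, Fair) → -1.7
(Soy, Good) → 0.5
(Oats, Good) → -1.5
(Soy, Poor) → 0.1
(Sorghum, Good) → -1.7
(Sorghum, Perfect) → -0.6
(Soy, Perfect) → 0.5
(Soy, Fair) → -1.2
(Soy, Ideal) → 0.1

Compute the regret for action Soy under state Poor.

Best payoff under Poor is 0.4.
Regret = 0.4 − 0.1 = 0.3.

0.3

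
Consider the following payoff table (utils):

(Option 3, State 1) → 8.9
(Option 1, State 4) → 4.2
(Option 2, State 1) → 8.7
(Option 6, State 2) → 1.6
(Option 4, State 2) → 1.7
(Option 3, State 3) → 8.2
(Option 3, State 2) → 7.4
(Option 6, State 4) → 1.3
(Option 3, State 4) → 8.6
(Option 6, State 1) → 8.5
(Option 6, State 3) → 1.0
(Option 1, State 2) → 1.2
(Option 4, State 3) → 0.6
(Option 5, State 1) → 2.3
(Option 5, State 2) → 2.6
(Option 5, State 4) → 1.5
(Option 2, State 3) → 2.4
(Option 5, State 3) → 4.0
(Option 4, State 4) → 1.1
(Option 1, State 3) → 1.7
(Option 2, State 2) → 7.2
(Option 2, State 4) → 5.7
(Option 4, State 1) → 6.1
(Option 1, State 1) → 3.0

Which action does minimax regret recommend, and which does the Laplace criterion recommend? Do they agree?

Column bests: State 1=8.9, State 2=7.4, State 3=8.2, State 4=8.6.
Option 1 regrets: 5.9, 6.2, 6.5, 4.4 → max 6.5
Option 2 regrets: 0.2, 0.2, 5.8, 2.9 → max 5.8
Option 3 regrets: 0.0, 0.0, 0.0, 0.0 → max 0.0
Option 4 regrets: 2.8, 5.7, 7.6, 7.5 → max 7.6
Option 5 regrets: 6.6, 4.8, 4.2, 7.1 → max 7.1
Option 6 regrets: 0.4, 5.8, 7.2, 7.3 → max 7.3
Smallest max regret = 0.0 → Option 3.
Row averages: Option 1=2.525, Option 2=6, Option 3=8.275, Option 4=2.375, Option 5=2.6, Option 6=3.1
Highest average = 8.275 → Option 3.

minimax regret → Option 3; laplace → Option 3 (agree)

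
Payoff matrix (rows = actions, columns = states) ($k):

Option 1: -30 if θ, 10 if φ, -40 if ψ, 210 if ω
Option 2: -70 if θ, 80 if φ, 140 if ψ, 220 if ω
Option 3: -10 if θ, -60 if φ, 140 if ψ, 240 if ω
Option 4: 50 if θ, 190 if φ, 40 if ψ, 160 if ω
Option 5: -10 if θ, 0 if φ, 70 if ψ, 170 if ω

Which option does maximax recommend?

Option 3

Row maxima: Option 1=210, Option 2=220, Option 3=240, Option 4=190, Option 5=170
Best best-case = 240 → Option 3.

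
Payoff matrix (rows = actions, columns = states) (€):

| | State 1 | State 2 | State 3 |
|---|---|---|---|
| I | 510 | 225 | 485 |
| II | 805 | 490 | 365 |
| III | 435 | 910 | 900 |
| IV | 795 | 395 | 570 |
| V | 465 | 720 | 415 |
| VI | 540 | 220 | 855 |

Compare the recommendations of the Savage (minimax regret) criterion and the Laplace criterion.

minimax regret → III; laplace → III (agree)

Column bests: State 1=805, State 2=910, State 3=900.
I regrets: 295, 685, 415 → max 685
II regrets: 0, 420, 535 → max 535
III regrets: 370, 0, 0 → max 370
IV regrets: 10, 515, 330 → max 515
V regrets: 340, 190, 485 → max 485
VI regrets: 265, 690, 45 → max 690
Smallest max regret = 370 → III.
Row averages: I=1220/3, II=1660/3, III=2245/3, IV=1760/3, V=1600/3, VI=1615/3
Highest average = 2245/3 → III.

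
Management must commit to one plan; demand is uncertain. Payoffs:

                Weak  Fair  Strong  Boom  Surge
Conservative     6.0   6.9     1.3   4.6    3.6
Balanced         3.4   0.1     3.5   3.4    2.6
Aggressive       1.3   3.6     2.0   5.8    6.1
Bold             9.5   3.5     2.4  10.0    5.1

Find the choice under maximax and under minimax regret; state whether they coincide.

Row maxima: Conservative=6.9, Balanced=3.5, Aggressive=6.1, Bold=10.0
Best best-case = 10.0 → Bold.
Column bests: Weak=9.5, Fair=6.9, Strong=3.5, Boom=10.0, Surge=6.1.
Conservative regrets: 3.5, 0.0, 2.2, 5.4, 2.5 → max 5.4
Balanced regrets: 6.1, 6.8, 0.0, 6.6, 3.5 → max 6.8
Aggressive regrets: 8.2, 3.3, 1.5, 4.2, 0.0 → max 8.2
Bold regrets: 0.0, 3.4, 1.1, 0.0, 1.0 → max 3.4
Smallest max regret = 3.4 → Bold.

maximax → Bold; minimax regret → Bold (agree)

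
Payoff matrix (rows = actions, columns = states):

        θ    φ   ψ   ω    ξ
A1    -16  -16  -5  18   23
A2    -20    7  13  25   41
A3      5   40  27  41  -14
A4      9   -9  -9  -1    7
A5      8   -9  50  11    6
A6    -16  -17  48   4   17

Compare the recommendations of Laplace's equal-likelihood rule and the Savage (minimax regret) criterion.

Row averages: A1=0.8, A2=13.2, A3=19.8, A4=-0.6, A5=13.2, A6=7.2
Highest average = 19.8 → A3.
Column bests: θ=9, φ=40, ψ=50, ω=41, ξ=41.
A1 regrets: 25, 56, 55, 23, 18 → max 56
A2 regrets: 29, 33, 37, 16, 0 → max 37
A3 regrets: 4, 0, 23, 0, 55 → max 55
A4 regrets: 0, 49, 59, 42, 34 → max 59
A5 regrets: 1, 49, 0, 30, 35 → max 49
A6 regrets: 25, 57, 2, 37, 24 → max 57
Smallest max regret = 37 → A2.

laplace → A3; minimax regret → A2 (disagree)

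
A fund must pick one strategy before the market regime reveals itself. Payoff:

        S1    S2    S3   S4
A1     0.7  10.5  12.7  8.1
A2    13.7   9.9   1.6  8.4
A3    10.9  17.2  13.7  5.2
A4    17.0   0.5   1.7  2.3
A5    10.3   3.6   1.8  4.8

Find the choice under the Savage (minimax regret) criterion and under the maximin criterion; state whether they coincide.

minimax regret → A3; maximin → A3 (agree)

Column bests: S1=17.0, S2=17.2, S3=13.7, S4=8.4.
A1 regrets: 16.3, 6.7, 1.0, 0.3 → max 16.3
A2 regrets: 3.3, 7.3, 12.1, 0.0 → max 12.1
A3 regrets: 6.1, 0.0, 0.0, 3.2 → max 6.1
A4 regrets: 0.0, 16.7, 12.0, 6.1 → max 16.7
A5 regrets: 6.7, 13.6, 11.9, 3.6 → max 13.6
Smallest max regret = 6.1 → A3.
Row minima: A1=0.7, A2=1.6, A3=5.2, A4=0.5, A5=1.8
Best worst-case = 5.2 → A3.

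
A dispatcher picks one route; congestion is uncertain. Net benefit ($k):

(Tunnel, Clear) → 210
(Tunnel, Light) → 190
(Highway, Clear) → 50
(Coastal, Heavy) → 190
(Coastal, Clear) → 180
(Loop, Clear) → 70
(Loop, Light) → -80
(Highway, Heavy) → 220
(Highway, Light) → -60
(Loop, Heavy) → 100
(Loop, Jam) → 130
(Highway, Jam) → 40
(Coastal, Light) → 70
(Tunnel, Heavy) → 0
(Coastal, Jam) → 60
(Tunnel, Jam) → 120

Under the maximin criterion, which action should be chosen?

Coastal

Row minima: Tunnel=0, Highway=-60, Coastal=60, Loop=-80
Best worst-case = 60 → Coastal.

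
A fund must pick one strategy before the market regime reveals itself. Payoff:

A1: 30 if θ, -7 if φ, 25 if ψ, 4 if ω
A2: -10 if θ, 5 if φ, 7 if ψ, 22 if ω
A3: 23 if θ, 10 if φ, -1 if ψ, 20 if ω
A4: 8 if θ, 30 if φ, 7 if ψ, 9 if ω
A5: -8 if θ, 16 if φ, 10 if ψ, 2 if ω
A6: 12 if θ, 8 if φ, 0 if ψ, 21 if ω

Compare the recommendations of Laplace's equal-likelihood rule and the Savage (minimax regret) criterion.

laplace → A4; minimax regret → A4 (agree)

Row averages: A1=13, A2=6, A3=13, A4=13.5, A5=5, A6=10.25
Highest average = 13.5 → A4.
Column bests: θ=30, φ=30, ψ=25, ω=22.
A1 regrets: 0, 37, 0, 18 → max 37
A2 regrets: 40, 25, 18, 0 → max 40
A3 regrets: 7, 20, 26, 2 → max 26
A4 regrets: 22, 0, 18, 13 → max 22
A5 regrets: 38, 14, 15, 20 → max 38
A6 regrets: 18, 22, 25, 1 → max 25
Smallest max regret = 22 → A4.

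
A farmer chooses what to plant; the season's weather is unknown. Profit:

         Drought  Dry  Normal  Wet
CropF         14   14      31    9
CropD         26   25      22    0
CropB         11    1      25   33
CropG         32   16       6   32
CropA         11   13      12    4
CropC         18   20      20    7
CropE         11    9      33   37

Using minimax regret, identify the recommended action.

Column bests: Drought=32, Dry=25, Normal=33, Wet=37.
CropF regrets: 18, 11, 2, 28 → max 28
CropD regrets: 6, 0, 11, 37 → max 37
CropB regrets: 21, 24, 8, 4 → max 24
CropG regrets: 0, 9, 27, 5 → max 27
CropA regrets: 21, 12, 21, 33 → max 33
CropC regrets: 14, 5, 13, 30 → max 30
CropE regrets: 21, 16, 0, 0 → max 21
Smallest max regret = 21 → CropE.

CropE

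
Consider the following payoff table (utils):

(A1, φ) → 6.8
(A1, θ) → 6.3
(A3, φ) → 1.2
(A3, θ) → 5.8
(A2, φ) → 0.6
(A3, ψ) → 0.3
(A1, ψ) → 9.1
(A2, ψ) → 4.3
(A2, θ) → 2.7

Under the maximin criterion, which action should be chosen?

A1

Row minima: A1=6.3, A2=0.6, A3=0.3
Best worst-case = 6.3 → A1.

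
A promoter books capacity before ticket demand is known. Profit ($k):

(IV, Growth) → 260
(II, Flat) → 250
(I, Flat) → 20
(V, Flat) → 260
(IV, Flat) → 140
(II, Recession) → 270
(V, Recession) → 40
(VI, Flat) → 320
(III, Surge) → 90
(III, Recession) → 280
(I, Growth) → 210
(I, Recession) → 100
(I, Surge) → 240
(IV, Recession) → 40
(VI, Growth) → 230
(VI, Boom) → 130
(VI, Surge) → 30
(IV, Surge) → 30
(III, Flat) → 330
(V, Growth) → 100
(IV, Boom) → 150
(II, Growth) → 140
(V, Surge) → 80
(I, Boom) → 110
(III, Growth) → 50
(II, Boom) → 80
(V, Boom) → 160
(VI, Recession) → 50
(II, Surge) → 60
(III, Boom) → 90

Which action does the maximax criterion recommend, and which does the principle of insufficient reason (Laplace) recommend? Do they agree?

Row maxima: I=240, II=270, III=330, IV=260, V=260, VI=320
Best best-case = 330 → III.
Row averages: I=136, II=160, III=168, IV=124, V=128, VI=152
Highest average = 168 → III.

maximax → III; laplace → III (agree)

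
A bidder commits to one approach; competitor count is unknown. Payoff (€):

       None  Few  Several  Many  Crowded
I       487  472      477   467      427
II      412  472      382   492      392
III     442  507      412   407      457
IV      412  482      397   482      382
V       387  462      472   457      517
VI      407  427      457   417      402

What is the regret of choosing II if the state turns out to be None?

75

Best payoff under None is 487.
Regret = 487 − 412 = 75.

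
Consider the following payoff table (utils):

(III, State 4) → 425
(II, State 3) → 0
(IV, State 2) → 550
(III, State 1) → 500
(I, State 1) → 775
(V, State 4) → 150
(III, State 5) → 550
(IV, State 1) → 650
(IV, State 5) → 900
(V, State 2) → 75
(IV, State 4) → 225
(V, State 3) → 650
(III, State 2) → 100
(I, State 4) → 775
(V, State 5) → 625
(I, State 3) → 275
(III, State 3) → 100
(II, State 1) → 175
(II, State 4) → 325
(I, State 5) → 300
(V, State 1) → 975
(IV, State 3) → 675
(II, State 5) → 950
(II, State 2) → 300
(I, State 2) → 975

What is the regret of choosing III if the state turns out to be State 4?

Best payoff under State 4 is 775.
Regret = 775 − 425 = 350.

350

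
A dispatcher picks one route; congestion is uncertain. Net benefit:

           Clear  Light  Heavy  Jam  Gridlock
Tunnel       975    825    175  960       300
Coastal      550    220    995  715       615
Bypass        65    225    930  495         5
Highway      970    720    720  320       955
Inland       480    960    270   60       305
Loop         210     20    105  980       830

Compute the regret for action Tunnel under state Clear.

Best payoff under Clear is 975.
Regret = 975 − 975 = 0.

0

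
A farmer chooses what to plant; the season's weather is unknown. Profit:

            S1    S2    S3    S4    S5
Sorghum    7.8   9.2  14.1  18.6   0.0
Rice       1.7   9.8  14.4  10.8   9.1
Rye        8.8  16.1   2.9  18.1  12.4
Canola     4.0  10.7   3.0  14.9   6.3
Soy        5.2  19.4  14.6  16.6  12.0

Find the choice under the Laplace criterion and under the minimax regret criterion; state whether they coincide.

laplace → Soy; minimax regret → Soy (agree)

Row averages: Sorghum=9.94, Rice=9.16, Rye=11.66, Canola=7.78, Soy=13.56
Highest average = 13.56 → Soy.
Column bests: S1=8.8, S2=19.4, S3=14.6, S4=18.6, S5=12.4.
Sorghum regrets: 1.0, 10.2, 0.5, 0.0, 12.4 → max 12.4
Rice regrets: 7.1, 9.6, 0.2, 7.8, 3.3 → max 9.6
Rye regrets: 0.0, 3.3, 11.7, 0.5, 0.0 → max 11.7
Canola regrets: 4.8, 8.7, 11.6, 3.7, 6.1 → max 11.6
Soy regrets: 3.6, 0.0, 0.0, 2.0, 0.4 → max 3.6
Smallest max regret = 3.6 → Soy.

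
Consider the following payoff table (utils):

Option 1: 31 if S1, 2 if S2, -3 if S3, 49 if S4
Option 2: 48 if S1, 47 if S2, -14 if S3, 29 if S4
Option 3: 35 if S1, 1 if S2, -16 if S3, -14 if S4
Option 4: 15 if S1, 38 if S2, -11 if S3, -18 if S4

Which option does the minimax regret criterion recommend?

Option 2

Column bests: S1=48, S2=47, S3=-3, S4=49.
Option 1 regrets: 17, 45, 0, 0 → max 45
Option 2 regrets: 0, 0, 11, 20 → max 20
Option 3 regrets: 13, 46, 13, 63 → max 63
Option 4 regrets: 33, 9, 8, 67 → max 67
Smallest max regret = 20 → Option 2.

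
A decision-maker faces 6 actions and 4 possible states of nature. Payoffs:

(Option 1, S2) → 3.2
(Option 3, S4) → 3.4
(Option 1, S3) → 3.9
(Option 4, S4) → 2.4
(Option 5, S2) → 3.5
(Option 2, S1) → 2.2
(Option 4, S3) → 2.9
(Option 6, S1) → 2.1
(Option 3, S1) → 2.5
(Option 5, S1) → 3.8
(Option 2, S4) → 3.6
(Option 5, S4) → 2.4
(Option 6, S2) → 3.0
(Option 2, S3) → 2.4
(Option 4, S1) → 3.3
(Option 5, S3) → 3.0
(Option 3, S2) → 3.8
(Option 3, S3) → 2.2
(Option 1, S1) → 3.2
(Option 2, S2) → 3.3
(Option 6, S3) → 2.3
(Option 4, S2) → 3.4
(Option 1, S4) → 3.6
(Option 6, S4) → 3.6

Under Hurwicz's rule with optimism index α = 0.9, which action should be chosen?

Option 1: 0.9·3.9 + 0.1·3.2 = 3.83
Option 2: 0.9·3.6 + 0.1·2.2 = 3.46
Option 3: 0.9·3.8 + 0.1·2.2 = 3.64
Option 4: 0.9·3.4 + 0.1·2.4 = 3.3
Option 5: 0.9·3.8 + 0.1·2.4 = 3.66
Option 6: 0.9·3.6 + 0.1·2.1 = 3.45
Highest Hurwicz score = 3.83 → Option 1.

Option 1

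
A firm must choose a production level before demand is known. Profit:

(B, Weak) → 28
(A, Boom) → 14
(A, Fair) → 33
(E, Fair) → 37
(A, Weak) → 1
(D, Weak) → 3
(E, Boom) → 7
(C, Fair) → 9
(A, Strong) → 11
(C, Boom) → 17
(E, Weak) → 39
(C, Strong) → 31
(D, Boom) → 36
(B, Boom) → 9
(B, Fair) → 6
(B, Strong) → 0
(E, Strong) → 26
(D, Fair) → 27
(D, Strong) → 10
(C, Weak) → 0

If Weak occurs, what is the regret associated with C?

39

Best payoff under Weak is 39.
Regret = 39 − 0 = 39.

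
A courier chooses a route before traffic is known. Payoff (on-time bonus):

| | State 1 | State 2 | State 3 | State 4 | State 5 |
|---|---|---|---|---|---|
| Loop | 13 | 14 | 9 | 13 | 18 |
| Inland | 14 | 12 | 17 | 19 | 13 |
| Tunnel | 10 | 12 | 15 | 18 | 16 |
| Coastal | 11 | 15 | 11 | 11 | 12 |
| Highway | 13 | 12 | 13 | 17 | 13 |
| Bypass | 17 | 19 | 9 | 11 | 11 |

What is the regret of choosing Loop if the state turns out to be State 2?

5

Best payoff under State 2 is 19.
Regret = 19 − 14 = 5.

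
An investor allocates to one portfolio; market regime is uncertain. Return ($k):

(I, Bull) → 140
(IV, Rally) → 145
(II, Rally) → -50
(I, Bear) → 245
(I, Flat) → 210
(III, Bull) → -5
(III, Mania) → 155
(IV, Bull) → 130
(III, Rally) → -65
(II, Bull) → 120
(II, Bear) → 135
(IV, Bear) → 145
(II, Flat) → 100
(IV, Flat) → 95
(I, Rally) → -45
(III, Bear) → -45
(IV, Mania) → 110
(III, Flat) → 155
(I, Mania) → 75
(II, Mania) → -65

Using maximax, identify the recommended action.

Row maxima: I=245, II=135, III=155, IV=145
Best best-case = 245 → I.

I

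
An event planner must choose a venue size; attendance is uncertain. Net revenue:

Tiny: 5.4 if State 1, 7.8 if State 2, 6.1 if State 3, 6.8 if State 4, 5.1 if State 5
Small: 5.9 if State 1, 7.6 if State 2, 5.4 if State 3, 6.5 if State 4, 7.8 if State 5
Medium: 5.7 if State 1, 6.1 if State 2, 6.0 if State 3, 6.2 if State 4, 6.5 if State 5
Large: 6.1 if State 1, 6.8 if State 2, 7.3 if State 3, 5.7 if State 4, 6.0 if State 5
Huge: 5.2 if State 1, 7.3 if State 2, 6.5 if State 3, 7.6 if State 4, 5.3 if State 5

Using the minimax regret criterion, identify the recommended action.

Medium

Column bests: State 1=6.1, State 2=7.8, State 3=7.3, State 4=7.6, State 5=7.8.
Tiny regrets: 0.7, 0.0, 1.2, 0.8, 2.7 → max 2.7
Small regrets: 0.2, 0.2, 1.9, 1.1, 0.0 → max 1.9
Medium regrets: 0.4, 1.7, 1.3, 1.4, 1.3 → max 1.7
Large regrets: 0.0, 1.0, 0.0, 1.9, 1.8 → max 1.9
Huge regrets: 0.9, 0.5, 0.8, 0.0, 2.5 → max 2.5
Smallest max regret = 1.7 → Medium.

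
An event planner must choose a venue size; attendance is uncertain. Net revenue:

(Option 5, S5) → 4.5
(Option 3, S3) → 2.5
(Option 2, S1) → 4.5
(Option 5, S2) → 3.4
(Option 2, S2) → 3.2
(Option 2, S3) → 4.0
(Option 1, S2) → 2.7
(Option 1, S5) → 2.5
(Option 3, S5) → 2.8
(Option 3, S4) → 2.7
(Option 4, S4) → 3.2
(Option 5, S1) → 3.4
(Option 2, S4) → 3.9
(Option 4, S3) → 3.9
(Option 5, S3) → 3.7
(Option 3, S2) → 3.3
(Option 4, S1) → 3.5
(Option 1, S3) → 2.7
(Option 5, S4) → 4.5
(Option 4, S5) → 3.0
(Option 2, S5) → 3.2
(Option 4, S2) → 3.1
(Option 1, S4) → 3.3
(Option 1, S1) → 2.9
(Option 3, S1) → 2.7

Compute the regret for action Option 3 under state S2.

0.1

Best payoff under S2 is 3.4.
Regret = 3.4 − 3.3 = 0.1.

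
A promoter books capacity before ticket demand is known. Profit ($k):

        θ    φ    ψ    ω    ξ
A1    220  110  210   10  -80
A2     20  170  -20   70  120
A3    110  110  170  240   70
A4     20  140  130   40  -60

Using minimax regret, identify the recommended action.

A3

Column bests: θ=220, φ=170, ψ=210, ω=240, ξ=120.
A1 regrets: 0, 60, 0, 230, 200 → max 230
A2 regrets: 200, 0, 230, 170, 0 → max 230
A3 regrets: 110, 60, 40, 0, 50 → max 110
A4 regrets: 200, 30, 80, 200, 180 → max 200
Smallest max regret = 110 → A3.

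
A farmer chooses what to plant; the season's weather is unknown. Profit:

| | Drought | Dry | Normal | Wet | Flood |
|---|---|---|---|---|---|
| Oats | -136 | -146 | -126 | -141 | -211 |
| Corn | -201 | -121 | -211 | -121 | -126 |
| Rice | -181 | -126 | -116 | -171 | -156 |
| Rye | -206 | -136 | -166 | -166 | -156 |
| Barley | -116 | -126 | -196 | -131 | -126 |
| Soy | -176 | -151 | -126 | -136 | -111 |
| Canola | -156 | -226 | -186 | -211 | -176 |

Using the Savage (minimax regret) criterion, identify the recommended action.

Column bests: Drought=-116, Dry=-121, Normal=-116, Wet=-121, Flood=-111.
Oats regrets: 20, 25, 10, 20, 100 → max 100
Corn regrets: 85, 0, 95, 0, 15 → max 95
Rice regrets: 65, 5, 0, 50, 45 → max 65
Rye regrets: 90, 15, 50, 45, 45 → max 90
Barley regrets: 0, 5, 80, 10, 15 → max 80
Soy regrets: 60, 30, 10, 15, 0 → max 60
Canola regrets: 40, 105, 70, 90, 65 → max 105
Smallest max regret = 60 → Soy.

Soy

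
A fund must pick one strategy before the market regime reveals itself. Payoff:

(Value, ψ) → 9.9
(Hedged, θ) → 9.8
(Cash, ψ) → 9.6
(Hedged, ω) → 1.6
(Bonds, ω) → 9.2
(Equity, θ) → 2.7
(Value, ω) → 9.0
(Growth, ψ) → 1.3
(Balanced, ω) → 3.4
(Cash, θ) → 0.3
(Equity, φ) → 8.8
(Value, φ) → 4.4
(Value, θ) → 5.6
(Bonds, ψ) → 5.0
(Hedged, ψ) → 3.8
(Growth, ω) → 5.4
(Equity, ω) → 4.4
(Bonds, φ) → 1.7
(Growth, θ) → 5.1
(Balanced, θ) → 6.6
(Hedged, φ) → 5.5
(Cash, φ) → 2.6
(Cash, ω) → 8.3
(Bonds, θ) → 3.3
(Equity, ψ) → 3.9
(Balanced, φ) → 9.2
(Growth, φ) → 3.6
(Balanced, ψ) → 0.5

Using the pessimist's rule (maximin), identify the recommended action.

Value

Row minima: Cash=0.3, Hedged=1.6, Growth=1.3, Balanced=0.5, Value=4.4, Equity=2.7, Bonds=1.7
Best worst-case = 4.4 → Value.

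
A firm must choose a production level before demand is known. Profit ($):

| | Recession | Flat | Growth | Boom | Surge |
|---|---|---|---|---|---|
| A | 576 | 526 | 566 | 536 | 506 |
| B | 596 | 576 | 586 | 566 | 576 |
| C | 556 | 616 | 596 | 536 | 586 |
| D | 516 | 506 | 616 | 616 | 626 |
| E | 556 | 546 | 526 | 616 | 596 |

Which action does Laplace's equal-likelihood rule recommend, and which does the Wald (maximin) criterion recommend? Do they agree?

laplace → B; maximin → B (agree)

Row averages: A=542, B=580, C=578, D=576, E=568
Highest average = 580 → B.
Row minima: A=506, B=566, C=536, D=506, E=526
Best worst-case = 566 → B.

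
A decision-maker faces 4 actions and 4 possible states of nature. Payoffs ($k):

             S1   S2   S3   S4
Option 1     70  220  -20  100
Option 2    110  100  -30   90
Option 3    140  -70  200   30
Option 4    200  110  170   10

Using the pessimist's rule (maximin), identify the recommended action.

Row minima: Option 1=-20, Option 2=-30, Option 3=-70, Option 4=10
Best worst-case = 10 → Option 4.

Option 4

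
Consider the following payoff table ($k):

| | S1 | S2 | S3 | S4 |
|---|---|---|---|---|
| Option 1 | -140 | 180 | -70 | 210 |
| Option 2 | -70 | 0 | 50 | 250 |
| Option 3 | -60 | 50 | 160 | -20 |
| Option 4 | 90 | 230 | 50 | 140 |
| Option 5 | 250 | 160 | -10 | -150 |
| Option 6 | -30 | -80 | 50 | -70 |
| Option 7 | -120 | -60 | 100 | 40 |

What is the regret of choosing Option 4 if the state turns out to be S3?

110

Best payoff under S3 is 160.
Regret = 160 − 50 = 110.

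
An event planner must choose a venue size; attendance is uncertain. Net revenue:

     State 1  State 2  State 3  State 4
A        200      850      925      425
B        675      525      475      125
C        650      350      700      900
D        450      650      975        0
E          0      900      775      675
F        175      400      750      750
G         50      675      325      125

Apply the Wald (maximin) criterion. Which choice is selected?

C

Row minima: A=200, B=125, C=350, D=0, E=0, F=175, G=50
Best worst-case = 350 → C.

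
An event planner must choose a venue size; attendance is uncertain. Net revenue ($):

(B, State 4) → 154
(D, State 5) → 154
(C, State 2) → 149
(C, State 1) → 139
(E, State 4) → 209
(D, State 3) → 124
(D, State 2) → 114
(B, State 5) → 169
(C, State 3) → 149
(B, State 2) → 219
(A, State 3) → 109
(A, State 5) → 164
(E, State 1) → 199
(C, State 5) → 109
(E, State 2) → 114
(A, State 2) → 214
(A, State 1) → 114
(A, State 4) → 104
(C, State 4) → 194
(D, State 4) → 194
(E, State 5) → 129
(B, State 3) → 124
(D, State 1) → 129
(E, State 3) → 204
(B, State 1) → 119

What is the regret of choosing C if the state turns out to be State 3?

55

Best payoff under State 3 is 204.
Regret = 204 − 149 = 55.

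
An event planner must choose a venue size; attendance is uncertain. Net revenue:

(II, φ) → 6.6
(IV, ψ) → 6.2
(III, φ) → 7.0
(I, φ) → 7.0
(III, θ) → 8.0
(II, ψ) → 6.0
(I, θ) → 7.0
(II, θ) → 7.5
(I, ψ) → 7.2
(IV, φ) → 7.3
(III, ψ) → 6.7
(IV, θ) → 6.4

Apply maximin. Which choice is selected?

I

Row minima: I=7.0, II=6.0, III=6.7, IV=6.2
Best worst-case = 7.0 → I.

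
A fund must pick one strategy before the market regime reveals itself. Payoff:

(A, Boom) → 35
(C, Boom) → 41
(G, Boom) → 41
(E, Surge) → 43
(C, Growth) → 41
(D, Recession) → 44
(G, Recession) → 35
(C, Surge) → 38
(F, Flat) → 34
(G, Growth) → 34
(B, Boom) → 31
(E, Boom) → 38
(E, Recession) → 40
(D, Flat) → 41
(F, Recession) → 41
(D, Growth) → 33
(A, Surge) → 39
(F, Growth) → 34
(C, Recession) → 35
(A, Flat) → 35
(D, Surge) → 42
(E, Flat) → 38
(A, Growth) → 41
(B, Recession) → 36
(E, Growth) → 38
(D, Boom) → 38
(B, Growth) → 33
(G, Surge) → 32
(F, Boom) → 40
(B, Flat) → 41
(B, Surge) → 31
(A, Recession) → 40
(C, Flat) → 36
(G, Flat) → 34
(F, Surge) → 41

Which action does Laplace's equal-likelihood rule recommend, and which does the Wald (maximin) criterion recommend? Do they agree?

Row averages: A=38, B=34.4, C=38.2, D=39.6, E=39.4, F=38, G=35.2
Highest average = 39.6 → D.
Row minima: A=35, B=31, C=35, D=33, E=38, F=34, G=32
Best worst-case = 38 → E.

laplace → D; maximin → E (disagree)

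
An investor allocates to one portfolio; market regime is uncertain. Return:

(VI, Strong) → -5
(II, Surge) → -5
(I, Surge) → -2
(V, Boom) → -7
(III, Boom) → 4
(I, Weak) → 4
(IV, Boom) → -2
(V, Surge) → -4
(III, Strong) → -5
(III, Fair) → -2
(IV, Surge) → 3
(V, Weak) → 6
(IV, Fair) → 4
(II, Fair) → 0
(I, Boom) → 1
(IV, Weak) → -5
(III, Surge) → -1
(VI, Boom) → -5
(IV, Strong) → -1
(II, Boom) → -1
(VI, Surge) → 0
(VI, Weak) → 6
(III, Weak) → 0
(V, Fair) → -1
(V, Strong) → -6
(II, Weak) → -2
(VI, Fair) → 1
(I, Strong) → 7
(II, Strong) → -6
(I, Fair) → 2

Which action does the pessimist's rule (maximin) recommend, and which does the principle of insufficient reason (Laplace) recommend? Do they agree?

maximin → I; laplace → I (agree)

Row minima: I=-2, II=-6, III=-5, IV=-5, V=-7, VI=-5
Best worst-case = -2 → I.
Row averages: I=2.4, II=-2.8, III=-0.8, IV=-0.2, V=-2.4, VI=-0.6
Highest average = 2.4 → I.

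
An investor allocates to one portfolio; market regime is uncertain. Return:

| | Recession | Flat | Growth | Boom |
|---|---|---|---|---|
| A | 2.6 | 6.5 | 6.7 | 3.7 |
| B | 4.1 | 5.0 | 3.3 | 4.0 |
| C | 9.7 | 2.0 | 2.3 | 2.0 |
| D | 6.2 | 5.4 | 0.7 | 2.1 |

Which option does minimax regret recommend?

Column bests: Recession=9.7, Flat=6.5, Growth=6.7, Boom=4.0.
A regrets: 7.1, 0.0, 0.0, 0.3 → max 7.1
B regrets: 5.6, 1.5, 3.4, 0.0 → max 5.6
C regrets: 0.0, 4.5, 4.4, 2.0 → max 4.5
D regrets: 3.5, 1.1, 6.0, 1.9 → max 6.0
Smallest max regret = 4.5 → C.

C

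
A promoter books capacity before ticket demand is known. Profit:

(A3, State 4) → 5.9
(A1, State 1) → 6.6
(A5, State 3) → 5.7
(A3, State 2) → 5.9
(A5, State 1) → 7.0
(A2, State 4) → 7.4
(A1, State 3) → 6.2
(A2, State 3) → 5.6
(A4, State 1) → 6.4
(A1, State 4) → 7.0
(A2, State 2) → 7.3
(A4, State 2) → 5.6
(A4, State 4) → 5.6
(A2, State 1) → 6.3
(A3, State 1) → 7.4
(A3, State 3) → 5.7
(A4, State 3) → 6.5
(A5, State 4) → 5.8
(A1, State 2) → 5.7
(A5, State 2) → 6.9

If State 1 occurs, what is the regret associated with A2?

Best payoff under State 1 is 7.4.
Regret = 7.4 − 6.3 = 1.1.

1.1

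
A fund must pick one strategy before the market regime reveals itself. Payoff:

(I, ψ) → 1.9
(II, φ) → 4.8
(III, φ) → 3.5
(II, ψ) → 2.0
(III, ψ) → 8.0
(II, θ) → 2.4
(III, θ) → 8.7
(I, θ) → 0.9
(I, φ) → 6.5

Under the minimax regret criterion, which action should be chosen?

Column bests: θ=8.7, φ=6.5, ψ=8.0.
I regrets: 7.8, 0.0, 6.1 → max 7.8
II regrets: 6.3, 1.7, 6.0 → max 6.3
III regrets: 0.0, 3.0, 0.0 → max 3.0
Smallest max regret = 3.0 → III.

III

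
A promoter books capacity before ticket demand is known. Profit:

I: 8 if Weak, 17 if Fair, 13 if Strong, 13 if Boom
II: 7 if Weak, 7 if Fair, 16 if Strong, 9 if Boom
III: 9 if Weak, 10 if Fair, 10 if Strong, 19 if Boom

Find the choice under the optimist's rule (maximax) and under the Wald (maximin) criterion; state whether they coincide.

maximax → III; maximin → III (agree)

Row maxima: I=17, II=16, III=19
Best best-case = 19 → III.
Row minima: I=8, II=7, III=9
Best worst-case = 9 → III.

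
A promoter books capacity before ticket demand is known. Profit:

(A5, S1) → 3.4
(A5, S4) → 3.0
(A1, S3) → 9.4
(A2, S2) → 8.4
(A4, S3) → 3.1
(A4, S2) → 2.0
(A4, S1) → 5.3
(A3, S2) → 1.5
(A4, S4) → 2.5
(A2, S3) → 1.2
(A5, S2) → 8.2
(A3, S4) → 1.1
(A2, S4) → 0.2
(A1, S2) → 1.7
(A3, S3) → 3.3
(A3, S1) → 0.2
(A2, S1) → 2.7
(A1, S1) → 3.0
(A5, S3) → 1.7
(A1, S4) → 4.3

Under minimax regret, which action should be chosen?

Column bests: S1=5.3, S2=8.4, S3=9.4, S4=4.3.
A1 regrets: 2.3, 6.7, 0.0, 0.0 → max 6.7
A2 regrets: 2.6, 0.0, 8.2, 4.1 → max 8.2
A3 regrets: 5.1, 6.9, 6.1, 3.2 → max 6.9
A4 regrets: 0.0, 6.4, 6.3, 1.8 → max 6.4
A5 regrets: 1.9, 0.2, 7.7, 1.3 → max 7.7
Smallest max regret = 6.4 → A4.

A4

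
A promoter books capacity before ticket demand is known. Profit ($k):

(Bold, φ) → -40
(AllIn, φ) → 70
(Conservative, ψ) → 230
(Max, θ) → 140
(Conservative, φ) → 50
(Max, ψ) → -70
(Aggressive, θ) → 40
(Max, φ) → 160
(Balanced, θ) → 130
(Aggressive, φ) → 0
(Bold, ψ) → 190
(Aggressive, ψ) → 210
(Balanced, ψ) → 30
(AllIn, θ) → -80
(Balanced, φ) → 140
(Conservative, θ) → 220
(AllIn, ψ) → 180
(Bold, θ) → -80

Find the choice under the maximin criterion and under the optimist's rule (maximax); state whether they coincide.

Row minima: Conservative=50, Balanced=30, Aggressive=0, Bold=-80, AllIn=-80, Max=-70
Best worst-case = 50 → Conservative.
Row maxima: Conservative=230, Balanced=140, Aggressive=210, Bold=190, AllIn=180, Max=160
Best best-case = 230 → Conservative.

maximin → Conservative; maximax → Conservative (agree)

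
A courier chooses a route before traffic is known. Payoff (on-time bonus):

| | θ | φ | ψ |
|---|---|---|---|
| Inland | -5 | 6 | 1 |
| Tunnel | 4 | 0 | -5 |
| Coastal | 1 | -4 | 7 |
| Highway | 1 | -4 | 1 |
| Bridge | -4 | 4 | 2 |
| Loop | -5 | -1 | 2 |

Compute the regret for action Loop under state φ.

7

Best payoff under φ is 6.
Regret = 6 − (-1) = 7.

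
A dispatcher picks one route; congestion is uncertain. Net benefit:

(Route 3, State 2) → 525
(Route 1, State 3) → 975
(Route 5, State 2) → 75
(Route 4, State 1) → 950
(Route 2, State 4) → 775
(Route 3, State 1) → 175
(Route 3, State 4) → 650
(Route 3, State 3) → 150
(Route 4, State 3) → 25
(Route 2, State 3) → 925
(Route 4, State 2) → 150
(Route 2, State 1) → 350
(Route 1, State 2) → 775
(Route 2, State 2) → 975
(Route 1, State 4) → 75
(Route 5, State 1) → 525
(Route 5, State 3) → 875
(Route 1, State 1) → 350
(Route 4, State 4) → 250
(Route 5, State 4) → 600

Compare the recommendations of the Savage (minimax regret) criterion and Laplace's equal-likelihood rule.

Column bests: State 1=950, State 2=975, State 3=975, State 4=775.
Route 1 regrets: 600, 200, 0, 700 → max 700
Route 2 regrets: 600, 0, 50, 0 → max 600
Route 3 regrets: 775, 450, 825, 125 → max 825
Route 4 regrets: 0, 825, 950, 525 → max 950
Route 5 regrets: 425, 900, 100, 175 → max 900
Smallest max regret = 600 → Route 2.
Row averages: Route 1=543.75, Route 2=756.25, Route 3=375, Route 4=343.75, Route 5=518.75
Highest average = 756.25 → Route 2.

minimax regret → Route 2; laplace → Route 2 (agree)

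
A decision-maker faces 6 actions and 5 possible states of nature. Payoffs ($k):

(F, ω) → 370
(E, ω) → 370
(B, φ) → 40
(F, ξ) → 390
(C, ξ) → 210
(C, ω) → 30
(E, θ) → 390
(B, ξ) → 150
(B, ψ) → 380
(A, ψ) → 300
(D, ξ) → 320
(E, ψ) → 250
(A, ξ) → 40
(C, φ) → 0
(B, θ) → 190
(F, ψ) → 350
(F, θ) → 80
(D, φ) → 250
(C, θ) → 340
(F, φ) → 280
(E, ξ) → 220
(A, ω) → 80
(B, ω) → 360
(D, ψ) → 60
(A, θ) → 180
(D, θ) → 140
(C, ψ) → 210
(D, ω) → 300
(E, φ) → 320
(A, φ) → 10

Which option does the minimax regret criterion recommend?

E

Column bests: θ=390, φ=320, ψ=380, ω=370, ξ=390.
A regrets: 210, 310, 80, 290, 350 → max 350
B regrets: 200, 280, 0, 10, 240 → max 280
C regrets: 50, 320, 170, 340, 180 → max 340
D regrets: 250, 70, 320, 70, 70 → max 320
E regrets: 0, 0, 130, 0, 170 → max 170
F regrets: 310, 40, 30, 0, 0 → max 310
Smallest max regret = 170 → E.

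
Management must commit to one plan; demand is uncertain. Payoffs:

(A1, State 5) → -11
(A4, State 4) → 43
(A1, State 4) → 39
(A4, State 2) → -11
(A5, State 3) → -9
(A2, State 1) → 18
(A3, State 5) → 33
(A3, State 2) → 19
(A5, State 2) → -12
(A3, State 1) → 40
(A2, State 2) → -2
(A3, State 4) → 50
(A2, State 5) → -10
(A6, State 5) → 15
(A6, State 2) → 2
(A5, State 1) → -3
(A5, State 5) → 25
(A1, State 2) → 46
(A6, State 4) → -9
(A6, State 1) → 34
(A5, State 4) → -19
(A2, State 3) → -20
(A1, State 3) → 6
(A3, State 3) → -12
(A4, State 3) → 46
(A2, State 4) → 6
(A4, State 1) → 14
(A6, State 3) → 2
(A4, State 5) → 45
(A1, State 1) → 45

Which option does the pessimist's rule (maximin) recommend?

A6

Row minima: A1=-11, A2=-20, A3=-12, A4=-11, A5=-19, A6=-9
Best worst-case = -9 → A6.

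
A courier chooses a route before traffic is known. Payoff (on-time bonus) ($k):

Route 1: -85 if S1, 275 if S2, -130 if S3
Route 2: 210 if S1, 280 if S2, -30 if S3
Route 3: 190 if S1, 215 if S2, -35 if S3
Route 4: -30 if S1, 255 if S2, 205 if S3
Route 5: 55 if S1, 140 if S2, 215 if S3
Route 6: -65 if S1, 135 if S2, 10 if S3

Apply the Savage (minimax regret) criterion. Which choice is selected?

Column bests: S1=210, S2=280, S3=215.
Route 1 regrets: 295, 5, 345 → max 345
Route 2 regrets: 0, 0, 245 → max 245
Route 3 regrets: 20, 65, 250 → max 250
Route 4 regrets: 240, 25, 10 → max 240
Route 5 regrets: 155, 140, 0 → max 155
Route 6 regrets: 275, 145, 205 → max 275
Smallest max regret = 155 → Route 5.

Route 5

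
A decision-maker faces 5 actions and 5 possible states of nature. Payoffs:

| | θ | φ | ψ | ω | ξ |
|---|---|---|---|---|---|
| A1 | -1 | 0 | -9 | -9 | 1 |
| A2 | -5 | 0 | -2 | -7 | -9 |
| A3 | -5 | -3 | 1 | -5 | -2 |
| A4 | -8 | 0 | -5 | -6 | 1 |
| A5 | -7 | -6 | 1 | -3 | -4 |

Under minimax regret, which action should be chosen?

A3

Column bests: θ=-1, φ=0, ψ=1, ω=-3, ξ=1.
A1 regrets: 0, 0, 10, 6, 0 → max 10
A2 regrets: 4, 0, 3, 4, 10 → max 10
A3 regrets: 4, 3, 0, 2, 3 → max 4
A4 regrets: 7, 0, 6, 3, 0 → max 7
A5 regrets: 6, 6, 0, 0, 5 → max 6
Smallest max regret = 4 → A3.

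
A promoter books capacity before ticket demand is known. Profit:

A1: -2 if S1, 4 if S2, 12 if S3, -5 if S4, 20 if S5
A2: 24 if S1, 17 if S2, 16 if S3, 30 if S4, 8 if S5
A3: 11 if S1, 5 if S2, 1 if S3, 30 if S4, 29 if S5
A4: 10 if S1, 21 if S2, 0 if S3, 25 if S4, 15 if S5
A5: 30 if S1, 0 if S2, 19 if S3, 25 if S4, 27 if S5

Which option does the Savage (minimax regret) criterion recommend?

A3

Column bests: S1=30, S2=21, S3=19, S4=30, S5=29.
A1 regrets: 32, 17, 7, 35, 9 → max 35
A2 regrets: 6, 4, 3, 0, 21 → max 21
A3 regrets: 19, 16, 18, 0, 0 → max 19
A4 regrets: 20, 0, 19, 5, 14 → max 20
A5 regrets: 0, 21, 0, 5, 2 → max 21
Smallest max regret = 19 → A3.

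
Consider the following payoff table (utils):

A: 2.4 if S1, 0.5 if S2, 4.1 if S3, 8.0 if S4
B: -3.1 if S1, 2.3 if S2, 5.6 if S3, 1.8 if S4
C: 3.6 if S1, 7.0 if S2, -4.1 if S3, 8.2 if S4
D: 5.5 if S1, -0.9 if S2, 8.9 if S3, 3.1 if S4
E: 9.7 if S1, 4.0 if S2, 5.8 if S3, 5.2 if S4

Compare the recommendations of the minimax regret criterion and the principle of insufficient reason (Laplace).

Column bests: S1=9.7, S2=7.0, S3=8.9, S4=8.2.
A regrets: 7.3, 6.5, 4.8, 0.2 → max 7.3
B regrets: 12.8, 4.7, 3.3, 6.4 → max 12.8
C regrets: 6.1, 0.0, 13.0, 0.0 → max 13.0
D regrets: 4.2, 7.9, 0.0, 5.1 → max 7.9
E regrets: 0.0, 3.0, 3.1, 3.0 → max 3.1
Smallest max regret = 3.1 → E.
Row averages: A=3.75, B=1.65, C=3.675, D=4.15, E=6.175
Highest average = 6.175 → E.

minimax regret → E; laplace → E (agree)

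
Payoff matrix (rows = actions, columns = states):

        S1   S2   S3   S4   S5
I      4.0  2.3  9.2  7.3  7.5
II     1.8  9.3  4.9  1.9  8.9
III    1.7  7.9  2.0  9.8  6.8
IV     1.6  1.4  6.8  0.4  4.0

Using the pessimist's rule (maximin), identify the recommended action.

I

Row minima: I=2.3, II=1.8, III=1.7, IV=0.4
Best worst-case = 2.3 → I.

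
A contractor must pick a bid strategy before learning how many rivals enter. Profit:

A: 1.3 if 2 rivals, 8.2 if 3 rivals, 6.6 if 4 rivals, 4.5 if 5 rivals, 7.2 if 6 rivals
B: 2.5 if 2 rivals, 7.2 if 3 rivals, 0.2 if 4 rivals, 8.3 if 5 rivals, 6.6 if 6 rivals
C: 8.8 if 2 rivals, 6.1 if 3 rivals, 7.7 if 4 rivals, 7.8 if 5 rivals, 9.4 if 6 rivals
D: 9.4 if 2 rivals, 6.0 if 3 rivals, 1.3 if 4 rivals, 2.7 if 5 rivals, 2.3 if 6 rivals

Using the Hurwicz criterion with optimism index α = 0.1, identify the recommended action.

C

A: 0.1·8.2 + 0.9·1.3 = 1.99
B: 0.1·8.3 + 0.9·0.2 = 1.01
C: 0.1·9.4 + 0.9·6.1 = 6.43
D: 0.1·9.4 + 0.9·1.3 = 2.11
Highest Hurwicz score = 6.43 → C.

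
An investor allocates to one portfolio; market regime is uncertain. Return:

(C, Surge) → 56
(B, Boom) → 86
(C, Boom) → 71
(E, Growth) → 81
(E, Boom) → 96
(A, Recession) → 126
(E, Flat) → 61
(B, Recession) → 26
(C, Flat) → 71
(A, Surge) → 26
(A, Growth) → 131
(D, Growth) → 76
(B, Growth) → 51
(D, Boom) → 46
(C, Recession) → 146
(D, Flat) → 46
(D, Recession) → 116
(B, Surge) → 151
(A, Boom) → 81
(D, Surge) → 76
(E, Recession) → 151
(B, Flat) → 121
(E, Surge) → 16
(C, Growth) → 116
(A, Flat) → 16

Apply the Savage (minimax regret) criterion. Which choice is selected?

D

Column bests: Recession=151, Flat=121, Growth=131, Boom=96, Surge=151.
A regrets: 25, 105, 0, 15, 125 → max 125
B regrets: 125, 0, 80, 10, 0 → max 125
C regrets: 5, 50, 15, 25, 95 → max 95
D regrets: 35, 75, 55, 50, 75 → max 75
E regrets: 0, 60, 50, 0, 135 → max 135
Smallest max regret = 75 → D.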